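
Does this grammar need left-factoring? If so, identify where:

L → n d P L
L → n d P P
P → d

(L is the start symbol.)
Yes, L has productions with common prefix 'n d P'

Left-factoring is needed when two productions for the same non-terminal
share a common prefix on the right-hand side.

Productions for L:
  L → n d P L
  L → n d P P

Found common prefix 'n d P' in productions for L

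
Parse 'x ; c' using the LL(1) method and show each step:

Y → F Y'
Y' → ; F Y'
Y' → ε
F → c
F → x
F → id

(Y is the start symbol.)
Stack is shown with the top on the left.

Stack     Input    Action
-------------------------
Y $       x ; c $  output Y → F Y'
F Y' $    x ; c $  output F → x
x Y' $    x ; c $  match 'x'
Y' $      ; c $    output Y' → ; F Y'
; F Y' $  ; c $    match ';'
F Y' $    c $      output F → c
c Y' $    c $      match 'c'
Y' $      $        output Y' → ε
$         $        accept

The string is accepted.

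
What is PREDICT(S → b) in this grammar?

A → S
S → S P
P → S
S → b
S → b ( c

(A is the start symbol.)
PREDICT(S → b) = (FIRST(RHS) \ {ε}) ∪ (FOLLOW(S) if ε ∈ FIRST(RHS), i.e. RHS ⇒* ε)
FIRST(b) = { 'b' }
ε ∉ FIRST(b), so FOLLOW(S) is not added.
PREDICT(S → b) = { 'b' }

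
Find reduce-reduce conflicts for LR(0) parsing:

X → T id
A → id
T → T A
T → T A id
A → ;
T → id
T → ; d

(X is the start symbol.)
A reduce-reduce conflict occurs when an LR(0) state has two complete items [A → α .] and [B → β .] — both call for a reduction, and with no lookahead the parser cannot choose between them.

Augment with X' → X and build the canonical LR(0) collection (I0 = CLOSURE({[X' → . X]}), then GOTO on every symbol after a dot until no new states appear). It has 10 states:
  I0: { [T → . ; d], [T → . T A id], [T → . T A], [T → . id], [X → . T id], [X' → . X] }  — shift
  I1: { [T → ; . d] }  — shift
  I2: { [A → . ;], [A → . id], [T → T . A id], [T → T . A], [X → T . id] }  — shift
  I3: { [X' → X .] }  — accept
  I4: { [T → id .] }  — reduce
  I5: { [A → ; .] }  — reduce
  I6: { [T → T A . id], [T → T A .] }  — shift, reduce
  I7: { [A → id .], [X → T id .] }  — 2 reduces
  I8: { [T → T A id .] }  — reduce
  I9: { [T → ; d .] }  — reduce

I7 contains complete items [A → id .], [X → T id .] — reduce-reduce conflict.

Answer: Yes — I7: [A → id .] vs [X → T id .]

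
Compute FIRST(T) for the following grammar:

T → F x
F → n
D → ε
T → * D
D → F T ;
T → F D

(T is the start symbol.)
To compute FIRST(T), examine every production with T on the left-hand side, reading each right-hand side left to right until a non-nullable symbol is reached.

FIRST sets of the other non-terminals involved (by the same procedure, iterated to a fixed point):
  FIRST(F) = { 'n' }

From T → F x:
  - F is a non-terminal: add FIRST(F) \ {ε} = { 'n' }
    F is not nullable, so stop
From T → * D:
  - '*' is a terminal: add '*' and stop
From T → F D:
  - F is a non-terminal: add FIRST(F) \ {ε} = { 'n' }
    F is not nullable, so stop

Collecting: FIRST(T) = { '*', 'n' }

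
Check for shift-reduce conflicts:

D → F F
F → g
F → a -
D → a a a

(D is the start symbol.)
No shift-reduce conflicts

A shift-reduce conflict occurs when an LR(0) state has both:
  - a complete (reduce) item [A → α .] (dot at the end), and
  - a shift item [B → β . c γ] (dot before a terminal).

Augment with D' → D and build the canonical LR(0) collection (I0 = CLOSURE({[D' → . D]}), then GOTO on every symbol after a dot until no new states appear). It has 10 states:
  I0: { [D → . F F], [D → . a a a], [D' → . D], [F → . a -], [F → . g] }  — shift
  I1: { [D' → D .] }  — accept
  I2: { [D → F . F], [F → . a -], [F → . g] }  — shift
  I3: { [D → a . a a], [F → a . -] }  — shift
  I4: { [F → g .] }  — reduce
  I5: { [F → a - .] }  — reduce
  I6: { [D → a a . a] }  — shift
  I7: { [D → a a a .] }  — reduce
  I8: { [D → F F .] }  — reduce
  I9: { [F → a . -] }  — shift

No state contains both a complete item and a shift item.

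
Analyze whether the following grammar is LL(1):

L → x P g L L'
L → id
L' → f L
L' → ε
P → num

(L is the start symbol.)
No. Predict set conflict for L': { 'f' }

A grammar is LL(1) if for each non-terminal N with multiple productions, the predict sets of those productions are pairwise disjoint, where PREDICT(N → α) = (FIRST(α) \ {ε}) ∪ (FOLLOW(N) if α ⇒* ε).

Relevant sets:
  FOLLOW(L') = { $, 'f' }

For L:
  PREDICT(L → x P g L L') = { 'x' }
  PREDICT(L → id) = { 'id' }
For L':
  PREDICT(L' → f L) = { 'f' }
  PREDICT(L' → ε) = { $, 'f' }
P has a single production, so nothing to check there.

Conflict found: Predict set conflict for L': { 'f' }
The grammar is NOT LL(1).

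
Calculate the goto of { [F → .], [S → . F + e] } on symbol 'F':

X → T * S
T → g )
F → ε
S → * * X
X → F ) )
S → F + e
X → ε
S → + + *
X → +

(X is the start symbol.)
GOTO(I, 'F') = CLOSURE({ [A → αX.β] : [A → α.Xβ] ∈ I, X = 'F' })

Items with dot before 'F', with the dot advanced:
  [S → . F + e] → [S → F . + e]
Closure adds nothing (no advanced item has the dot before a non-terminal).

GOTO = { [S → F . + e] }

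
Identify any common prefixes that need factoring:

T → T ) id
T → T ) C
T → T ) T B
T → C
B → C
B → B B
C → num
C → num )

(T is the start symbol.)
Left-factoring is needed when two productions for the same non-terminal
share a common prefix on the right-hand side.

Productions for T:
  T → T ) id
  T → T ) C
  T → T ) T B
  T → C
Productions for B:
  B → C
  B → B B
Productions for C:
  C → num
  C → num )

Found common prefix 'T )' in productions for T
Found common prefix 'num' in productions for C

Answer: Yes, T has productions with common prefix 'T )'; C has productions with common prefix 'num'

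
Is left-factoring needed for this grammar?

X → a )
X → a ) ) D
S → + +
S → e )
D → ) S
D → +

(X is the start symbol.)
Left-factoring is needed when two productions for the same non-terminal
share a common prefix on the right-hand side.

Productions for X:
  X → a )
  X → a ) ) D
Productions for S:
  S → + +
  S → e )
Productions for D:
  D → ) S
  D → +

Found common prefix 'a )' in productions for X

Answer: Yes, X has productions with common prefix 'a )'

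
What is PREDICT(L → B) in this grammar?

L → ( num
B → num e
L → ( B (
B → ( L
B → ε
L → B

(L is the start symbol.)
{ $, '(', 'num' }

PREDICT(L → B) = (FIRST(RHS) \ {ε}) ∪ (FOLLOW(L) if ε ∈ FIRST(RHS), i.e. RHS ⇒* ε)
FIRST(B) = { '(', 'num', ε }
FIRST(B) = { '(', 'num', ε }
ε ∈ FIRST(B) (the right-hand side is nullable), so add FOLLOW(L) = { $, '(' }
PREDICT(L → B) = { $, '(', 'num' }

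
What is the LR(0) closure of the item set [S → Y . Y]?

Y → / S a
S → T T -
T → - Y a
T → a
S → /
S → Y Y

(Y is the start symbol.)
To compute CLOSURE, for each item [A → α.Bβ] where B is a non-terminal, add [B → .γ] for all productions B → γ; repeat for the newly added items until nothing changes.

Start with: [S → Y . Y]
  [S → Y . Y] has the dot before Y: add [Y → . / S a]
No further items can be added.

CLOSURE = { [S → Y . Y], [Y → . / S a] }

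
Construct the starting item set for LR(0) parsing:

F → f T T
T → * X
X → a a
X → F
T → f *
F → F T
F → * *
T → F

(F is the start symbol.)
First, augment the grammar with F' → F
I₀ = CLOSURE({ [F' → . F] }):
  [F' → . F] has the dot before F: add [F → . f T T], [F → . F T], [F → . * *]
No further items can be added.

I₀ = { [F → . * *], [F → . F T], [F → . f T T], [F' → . F] }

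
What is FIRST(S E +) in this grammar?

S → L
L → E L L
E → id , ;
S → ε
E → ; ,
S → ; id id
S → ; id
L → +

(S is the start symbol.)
FIRST sets of the non-terminals involved (from the grammar, by fixed-point iteration):
  FIRST(S) = { '+', ';', 'id', ε }
  FIRST(E) = { ';', 'id' }

To compute FIRST(S E +), process the symbols left to right:
Symbol S is a non-terminal. Add FIRST(S) \ {ε} = { '+', ';', 'id' }
S is nullable (ε ∈ FIRST(S)), continue to the next symbol.
Symbol E is a non-terminal. Add FIRST(E) \ {ε} = { ';', 'id' }
E is not nullable (ε ∉ FIRST(E)), so stop here.
FIRST(S E +) = { '+', ';', 'id' }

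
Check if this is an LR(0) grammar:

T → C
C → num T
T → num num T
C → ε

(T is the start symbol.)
No. Shift-reduce conflict between [C → .] and [C → . num T]

A grammar is LR(0) if no state in the canonical LR(0) collection has:
  - both a shift item (dot before a terminal) and a complete item (shift-reduce conflict), or
  - two or more complete items (reduce-reduce conflict; the accept item [T' → T .] counts as a complete item here).

Augment with T' → T and build the canonical LR(0) collection (I0 = CLOSURE({[T' → . T]}), then GOTO on every symbol after a dot until no new states appear). It has 7 states:
  I0: { [C → . num T], [C → .], [T → . C], [T → . num num T], [T' → . T] }  — shift, reduce
  I1: { [T → C .] }  — reduce
  I2: { [T' → T .] }  — accept
  I3: { [C → . num T], [C → .], [C → num . T], [T → . C], [T → . num num T], [T → num . num T] }  — shift, reduce
  I4: { [C → num T .] }  — reduce
  I5: { [C → . num T], [C → .], [C → num . T], [T → . C], [T → . num num T], [T → num . num T], [T → num num . T] }  — shift, reduce
  I6: { [C → num T .], [T → num num T .] }  — 2 reduces

Conflict in state I0:
  Shift-reduce conflict between [C → .] and [C → . num T]
So the grammar is NOT LR(0).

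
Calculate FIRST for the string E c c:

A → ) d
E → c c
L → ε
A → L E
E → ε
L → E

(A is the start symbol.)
{ 'c' }

FIRST sets of the non-terminals involved (from the grammar, by fixed-point iteration):
  FIRST(E) = { 'c', ε }

To compute FIRST(E c c), process the symbols left to right:
Symbol E is a non-terminal. Add FIRST(E) \ {ε} = { 'c' }
E is nullable (ε ∈ FIRST(E)), continue to the next symbol.
Symbol c is a terminal. Add 'c' and stop.
FIRST(E c c) = { 'c' }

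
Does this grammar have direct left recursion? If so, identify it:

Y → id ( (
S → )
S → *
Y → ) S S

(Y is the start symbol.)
No direct left recursion

Direct left recursion occurs when N → N α for some non-terminal N (the right-hand side begins with the left-hand side itself).

Y → id ( (: starts with id
S → ): starts with ')'
S → *: starts with '*'
Y → ) S S: starts with ')'

No direct left recursion found.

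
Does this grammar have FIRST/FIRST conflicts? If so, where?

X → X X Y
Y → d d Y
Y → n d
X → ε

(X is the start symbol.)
No FIRST/FIRST conflicts.

A FIRST/FIRST conflict occurs when two productions N → α and N → β for the same non-terminal have FIRST(α) ∩ FIRST(β) ≠ ∅ (with ε ∈ FIRST of a nullable right-hand side, so two nullable alternatives also conflict).

FIRST sets of the non-terminals at (or reachable through a nullable prefix from) the front of some alternative:
  FIRST(X) = { 'd', 'n', ε }
  FIRST(Y) = { 'd', 'n' }

Productions for X:
  X → X X Y: FIRST = { 'd', 'n' }
  X → ε: FIRST = { ε }
Productions for Y:
  Y → d d Y: FIRST = { 'd' }
  Y → n d: FIRST = { 'n' }

All alternatives of each non-terminal have pairwise disjoint FIRST sets.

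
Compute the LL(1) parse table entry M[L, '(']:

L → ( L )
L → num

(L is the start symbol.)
L → ( L )

To find M[L, '('], we find productions for L where '(' is in the predict set (PREDICT(N → α) = (FIRST(α) \ {ε}) ∪ (FOLLOW(N) if α ⇒* ε)).

L → ( L ): PREDICT = { '(' }
  '(' is in predict set, so this production goes in M[L, '(']
L → num: PREDICT = { 'num' }

M[L, '('] = L → ( L )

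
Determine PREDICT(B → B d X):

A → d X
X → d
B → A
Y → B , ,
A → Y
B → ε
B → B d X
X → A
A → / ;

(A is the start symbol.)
PREDICT(B → B d X) = (FIRST(RHS) \ {ε}) ∪ (FOLLOW(B) if ε ∈ FIRST(RHS), i.e. RHS ⇒* ε)
FIRST(B) = { ',', '/', 'd', ε }
FIRST(B d X) = { ',', '/', 'd' }
ε ∉ FIRST(B d X), so FOLLOW(B) is not added.
PREDICT(B → B d X) = { ',', '/', 'd' }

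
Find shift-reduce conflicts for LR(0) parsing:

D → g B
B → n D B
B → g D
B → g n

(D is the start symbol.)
No shift-reduce conflicts

A shift-reduce conflict occurs when an LR(0) state has both:
  - a complete (reduce) item [A → α .] (dot at the end), and
  - a shift item [B → β . c γ] (dot before a terminal).

Augment with D' → D and build the canonical LR(0) collection (I0 = CLOSURE({[D' → . D]}), then GOTO on every symbol after a dot until no new states appear). It has 10 states:
  I0: { [D → . g B], [D' → . D] }  — shift
  I1: { [D' → D .] }  — accept
  I2: { [B → . g D], [B → . g n], [B → . n D B], [D → g . B] }  — shift
  I3: { [D → g B .] }  — reduce
  I4: { [B → g . D], [B → g . n], [D → . g B] }  — shift
  I5: { [B → n . D B], [D → . g B] }  — shift
  I6: { [B → . g D], [B → . g n], [B → . n D B], [B → n D . B] }  — shift
  I7: { [B → n D B .] }  — reduce
  I8: { [B → g D .] }  — reduce
  I9: { [B → g n .] }  — reduce

No state contains both a complete item and a shift item.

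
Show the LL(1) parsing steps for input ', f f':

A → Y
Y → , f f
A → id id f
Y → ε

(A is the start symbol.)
LL(1) parsing maintains a stack (initially the start symbol over $) and the input. At each step: if the stack top is a terminal, match it against the current input token; if it is a non-terminal N, replace it with the RHS of M[N, lookahead] (the unique production whose predict set contains the lookahead).

Stack is shown with the top on the left.

Stack    Input    Action
------------------------
A $      , f f $  output A → Y
Y $      , f f $  output Y → , f f
, f f $  , f f $  match ','
f f $    f f $    match 'f'
f $      f $      match 'f'
$        $        accept

The string is accepted.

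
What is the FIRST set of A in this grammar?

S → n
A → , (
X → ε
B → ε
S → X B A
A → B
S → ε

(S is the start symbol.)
{ ',', ε }

FIRST sets of the other non-terminals involved (by the same procedure, iterated to a fixed point):
  FIRST(B) = { ε }

From A → , (:
  - ',' is a terminal: add ',' and stop
From A → B:
  - B is a non-terminal: add FIRST(B) \ {ε} = { }
    B is nullable and nothing follows, so the whole right-hand side can vanish: ε ∈ FIRST(A)

Collecting: FIRST(A) = { ',', ε }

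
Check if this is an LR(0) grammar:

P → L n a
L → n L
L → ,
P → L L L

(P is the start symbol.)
A grammar is LR(0) if no state in the canonical LR(0) collection has:
  - both a shift item (dot before a terminal) and a complete item (shift-reduce conflict), or
  - two or more complete items (reduce-reduce conflict; the accept item [P' → P .] counts as a complete item here).

Augment with P' → P and build the canonical LR(0) collection (I0 = CLOSURE({[P' → . P]}), then GOTO on every symbol after a dot until no new states appear). It has 10 states:
  I0: { [L → . ,], [L → . n L], [P → . L L L], [P → . L n a], [P' → . P] }  — shift
  I1: { [L → , .] }  — reduce
  I2: { [L → . ,], [L → . n L], [P → L . L L], [P → L . n a] }  — shift
  I3: { [P' → P .] }  — accept
  I4: { [L → . ,], [L → . n L], [L → n . L] }  — shift
  I5: { [L → n L .] }  — reduce
  I6: { [L → . ,], [L → . n L], [P → L L . L] }  — shift
  I7: { [L → . ,], [L → . n L], [L → n . L], [P → L n . a] }  — shift
  I8: { [P → L n a .] }  — reduce
  I9: { [P → L L L .] }  — reduce

Every state is either a pure shift/goto state or contains exactly one complete item and nothing to shift — no conflicts. The grammar is LR(0).

Answer: Yes, the grammar is LR(0)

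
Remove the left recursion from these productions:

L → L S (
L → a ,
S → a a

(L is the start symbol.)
L → a , L'
L' → S ( L'
L' → ε
S → a a

L is directly left-recursive. The standard transformation for
  A → A α₁ | ... | A α_m | β₁ | ... | β_n
is
  A  → β₁ A' | ... | β_n A'
  A' → α₁ A' | ... | α_m A' | ε

L → a , becomes L → a , L'
L → L S ( becomes L' → S ( L'
Add L' → ε

Productions for other non-terminals are unchanged:
  S → a a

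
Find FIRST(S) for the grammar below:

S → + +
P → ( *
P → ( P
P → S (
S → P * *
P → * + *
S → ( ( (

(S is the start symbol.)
{ '(', '*', '+' }

To compute FIRST(S), examine every production with S on the left-hand side, reading each right-hand side left to right until a non-nullable symbol is reached.

FIRST sets of the other non-terminals involved (by the same procedure, iterated to a fixed point):
  FIRST(P) = { '(', '*', '+' }

From S → + +:
  - '+' is a terminal: add '+' and stop
From S → P * *:
  - P is a non-terminal: add FIRST(P) \ {ε} = { '(', '*', '+' }
    P is not nullable, so stop
From S → ( ( (:
  - '(' is a terminal: add '(' and stop

Collecting: FIRST(S) = { '(', '*', '+' }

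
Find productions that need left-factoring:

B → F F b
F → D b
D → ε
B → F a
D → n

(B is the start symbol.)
Yes, B has productions with common prefix 'F'

Left-factoring is needed when two productions for the same non-terminal
share a common prefix on the right-hand side.

Productions for B:
  B → F F b
  B → F a
Productions for D:
  D → ε
  D → n

Found common prefix 'F' in productions for B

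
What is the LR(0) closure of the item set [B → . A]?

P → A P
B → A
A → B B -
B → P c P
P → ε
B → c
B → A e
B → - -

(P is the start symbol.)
To compute CLOSURE, for each item [A → α.Bβ] where B is a non-terminal, add [B → .γ] for all productions B → γ; repeat for the newly added items until nothing changes.

Start with: [B → . A]
  [B → . A] has the dot before A: add [A → . B B -]
  [A → . B B -] has the dot before B: add [B → . P c P], [B → . c], [B → . A e], [B → . - -]
  [B → . P c P] has the dot before P: add [P → . A P], [P → .]
No further items can be added.

CLOSURE = { [A → . B B -], [B → . - -], [B → . A e], [B → . A], [B → . P c P], [B → . c], [P → . A P], [P → .] }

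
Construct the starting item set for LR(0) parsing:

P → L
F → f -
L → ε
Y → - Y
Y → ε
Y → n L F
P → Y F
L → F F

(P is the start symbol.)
First, augment the grammar with P' → P
I₀ = CLOSURE({ [P' → . P] }):
  [P' → . P] has the dot before P: add [P → . L], [P → . Y F]
  [P → . L] has the dot before L: add [L → .], [L → . F F]
  [P → . Y F] has the dot before Y: add [Y → . - Y], [Y → .], [Y → . n L F]
  [L → . F F] has the dot before F: add [F → . f -]
No further items can be added.

I₀ = { [F → . f -], [L → . F F], [L → .], [P → . L], [P → . Y F], [P' → . P], [Y → . - Y], [Y → . n L F], [Y → .] }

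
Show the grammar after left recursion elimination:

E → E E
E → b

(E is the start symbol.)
E → b E'
E' → E E'
E' → ε

E is directly left-recursive. The standard transformation for
  A → A α₁ | ... | A α_m | β₁ | ... | β_n
is
  A  → β₁ A' | ... | β_n A'
  A' → α₁ A' | ... | α_m A' | ε

E → b becomes E → b E'
E → E E becomes E' → E E'
Add E' → ε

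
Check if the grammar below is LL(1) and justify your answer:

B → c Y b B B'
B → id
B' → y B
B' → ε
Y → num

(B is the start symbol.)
No. Predict set conflict for B': { 'y' }

Relevant sets:
  FOLLOW(B') = { $, 'y' }

For B:
  PREDICT(B → c Y b B B') = { 'c' }
  PREDICT(B → id) = { 'id' }
For B':
  PREDICT(B' → y B) = { 'y' }
  PREDICT(B' → ε) = { $, 'y' }
Y has a single production, so nothing to check there.

Conflict found: Predict set conflict for B': { 'y' }
The grammar is NOT LL(1).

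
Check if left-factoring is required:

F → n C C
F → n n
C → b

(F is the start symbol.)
Left-factoring is needed when two productions for the same non-terminal
share a common prefix on the right-hand side.

Productions for F:
  F → n C C
  F → n n

Found common prefix 'n' in productions for F

Answer: Yes, F has productions with common prefix 'n'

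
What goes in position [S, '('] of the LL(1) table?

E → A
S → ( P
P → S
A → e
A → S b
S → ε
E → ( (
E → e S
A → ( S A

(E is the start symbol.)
To find M[S, '('], we find productions for S where '(' is in the predict set (PREDICT(N → α) = (FIRST(α) \ {ε}) ∪ (FOLLOW(N) if α ⇒* ε)).

Relevant sets:
  FOLLOW(S) = { $, '(', 'b', 'e' }

S → ( P: PREDICT = { '(' }
  '(' is in predict set, so this production goes in M[S, '(']
S → ε: PREDICT = { $, '(', 'b', 'e' }
  '(' is in predict set, so this production goes in M[S, '(']

M[S, '('] = S → ( P, S → ε  (a multiply-defined cell — the grammar is not LL(1))

Answer: S → ( P, S → ε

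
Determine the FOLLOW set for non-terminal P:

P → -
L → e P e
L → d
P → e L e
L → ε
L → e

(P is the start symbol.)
{ $, 'e' }

P is the start symbol, so $ ∈ FOLLOW(P).
In L → e P e: P is followed by e, add FIRST(e) \ {ε} = { 'e' }

Taking the union: FOLLOW(P) = { $, 'e' }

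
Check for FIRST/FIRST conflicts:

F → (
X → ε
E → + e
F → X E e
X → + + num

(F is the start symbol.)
No FIRST/FIRST conflicts.

FIRST sets of the non-terminals at (or reachable through a nullable prefix from) the front of some alternative:
  FIRST(X) = { '+', ε }
  FIRST(E) = { '+' }

Productions for F:
  F → (: FIRST = { '(' }
  F → X E e: FIRST = { '+' }
Productions for X:
  X → ε: FIRST = { ε }
  X → + + num: FIRST = { '+' }
E has only one production, so no FIRST/FIRST conflict is possible there.

All alternatives of each non-terminal have pairwise disjoint FIRST sets.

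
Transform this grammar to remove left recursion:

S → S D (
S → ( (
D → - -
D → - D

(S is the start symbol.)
S → ( ( S'
S' → D ( S'
S' → ε
D → - -
D → - D

S is directly left-recursive. The standard transformation for
  A → A α₁ | ... | A α_m | β₁ | ... | β_n
is
  A  → β₁ A' | ... | β_n A'
  A' → α₁ A' | ... | α_m A' | ε

S → ( ( becomes S → ( ( S'
S → S D ( becomes S' → D ( S'
Add S' → ε

Productions for other non-terminals are unchanged:
  D → - -
  D → - D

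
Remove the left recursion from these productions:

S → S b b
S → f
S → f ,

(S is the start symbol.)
S is directly left-recursive. The standard transformation for
  A → A α₁ | ... | A α_m | β₁ | ... | β_n
is
  A  → β₁ A' | ... | β_n A'
  A' → α₁ A' | ... | α_m A' | ε

S → f becomes S → f S'
S → f , becomes S → f , S'
S → S b b becomes S' → b b S'
Add S' → ε

Resulting grammar:
S → f S'
S → f , S'
S' → b b S'
S' → ε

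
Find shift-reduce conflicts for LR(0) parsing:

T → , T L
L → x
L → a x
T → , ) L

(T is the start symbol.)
No shift-reduce conflicts

A shift-reduce conflict occurs when an LR(0) state has both:
  - a complete (reduce) item [A → α .] (dot at the end), and
  - a shift item [B → β . c γ] (dot before a terminal).

Augment with T' → T and build the canonical LR(0) collection (I0 = CLOSURE({[T' → . T]}), then GOTO on every symbol after a dot until no new states appear). It has 10 states:
  I0: { [T → . , ) L], [T → . , T L], [T' → . T] }  — shift
  I1: { [T → , . ) L], [T → , . T L], [T → . , ) L], [T → . , T L] }  — shift
  I2: { [T' → T .] }  — accept
  I3: { [L → . a x], [L → . x], [T → , ) . L] }  — shift
  I4: { [L → . a x], [L → . x], [T → , T . L] }  — shift
  I5: { [T → , T L .] }  — reduce
  I6: { [L → a . x] }  — shift
  I7: { [L → x .] }  — reduce
  I8: { [L → a x .] }  — reduce
  I9: { [T → , ) L .] }  — reduce

No state contains both a complete item and a shift item.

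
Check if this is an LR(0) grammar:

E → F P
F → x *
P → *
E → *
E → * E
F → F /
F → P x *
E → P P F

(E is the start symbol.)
A grammar is LR(0) if no state in the canonical LR(0) collection has:
  - both a shift item (dot before a terminal) and a complete item (shift-reduce conflict), or
  - two or more complete items (reduce-reduce conflict; the accept item [E' → E .] counts as a complete item here).

Augment with E' → E and build the canonical LR(0) collection (I0 = CLOSURE({[E' → . E]}), then GOTO on every symbol after a dot until no new states appear). It has 16 states:
  I0: { [E → . * E], [E → . *], [E → . F P], [E → . P P F], [E' → . E], [F → . F /], [F → . P x *], [F → . x *], [P → . *] }  — shift
  I1: { [E → * . E], [E → * .], [E → . * E], [E → . *], [E → . F P], [E → . P P F], [F → . F /], [F → . P x *], [F → . x *], [P → * .], [P → . *] }  — shift, 2 reduces
  I2: { [E' → E .] }  — accept
  I3: { [E → F . P], [F → F . /], [P → . *] }  — shift
  I4: { [E → P . P F], [F → P . x *], [P → . *] }  — shift
  I5: { [F → x . *] }  — shift
  I6: { [F → x * .] }  — reduce
  I7: { [P → * .] }  — reduce
  I8: { [E → P P . F], [F → . F /], [F → . P x *], [F → . x *], [P → . *] }  — shift
  I9: { [F → P x . *] }  — shift
  I10: { [F → P x * .] }  — reduce
  I11: { [E → P P F .], [F → F . /] }  — shift, reduce
  I12: { [F → P . x *] }  — shift
  I13: { [F → F / .] }  — reduce
  I14: { [E → F P .] }  — reduce
  I15: { [E → * E .] }  — reduce

Conflict in state I1:
  Shift-reduce conflict between [E → * .] and [E → . *]
So the grammar is NOT LR(0).

Answer: No. Shift-reduce conflict between [E → * .] and [E → . *]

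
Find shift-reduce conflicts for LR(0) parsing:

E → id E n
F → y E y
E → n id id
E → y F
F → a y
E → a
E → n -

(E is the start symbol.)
A shift-reduce conflict occurs when an LR(0) state has both:
  - a complete (reduce) item [A → α .] (dot at the end), and
  - a shift item [B → β . c γ] (dot before a terminal).

Augment with E' → E and build the canonical LR(0) collection (I0 = CLOSURE({[E' → . E]}), then GOTO on every symbol after a dot until no new states appear). It has 17 states:
  I0: { [E → . a], [E → . id E n], [E → . n -], [E → . n id id], [E → . y F], [E' → . E] }  — shift
  I1: { [E' → E .] }  — accept
  I2: { [E → a .] }  — reduce
  I3: { [E → . a], [E → . id E n], [E → . n -], [E → . n id id], [E → . y F], [E → id . E n] }  — shift
  I4: { [E → n . -], [E → n . id id] }  — shift
  I5: { [E → y . F], [F → . a y], [F → . y E y] }  — shift
  I6: { [E → y F .] }  — reduce
  I7: { [F → a . y] }  — shift
  I8: { [E → . a], [E → . id E n], [E → . n -], [E → . n id id], [E → . y F], [F → y . E y] }  — shift
  I9: { [F → y E . y] }  — shift
  I10: { [F → y E y .] }  — reduce
  I11: { [F → a y .] }  — reduce
  I12: { [E → n - .] }  — reduce
  I13: { [E → n id . id] }  — shift
  I14: { [E → n id id .] }  — reduce
  I15: { [E → id E . n] }  — shift
  I16: { [E → id E n .] }  — reduce

No state contains both a complete item and a shift item.

Answer: No shift-reduce conflicts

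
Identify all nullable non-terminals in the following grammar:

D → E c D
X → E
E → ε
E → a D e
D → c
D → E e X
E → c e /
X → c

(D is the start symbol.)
ε-productions: E → ε
So E is immediately nullable.
X → E: every symbol on the right is nullable, so X is nullable too.
No further non-terminal can be added: every production for the remaining non-terminals contains a terminal or a non-nullable non-terminal.
Nullable = { 'E', 'X' }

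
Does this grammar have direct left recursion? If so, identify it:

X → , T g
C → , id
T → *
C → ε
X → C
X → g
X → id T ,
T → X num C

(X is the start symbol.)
No direct left recursion

X → , T g: starts with ','
C → , id: starts with ','
T → *: starts with '*'
C → ε: starts with ε
X → C: starts with C
X → g: starts with g
X → id T ,: starts with id
T → X num C: starts with X

No direct left recursion found.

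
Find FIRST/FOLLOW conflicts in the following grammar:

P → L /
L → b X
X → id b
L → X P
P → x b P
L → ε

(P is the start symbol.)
No FIRST/FOLLOW conflicts.

Nullable non-terminals: L.
FIRST sets used below: FIRST(X) = { 'id' }

L: nullable alternative(s) L → ε; FOLLOW(L) = { '/' }
  L → b X: FIRST \ {ε} = { 'b' } — disjoint from FOLLOW(L)
  L → X P: FIRST \ {ε} = { 'id' } — disjoint from FOLLOW(L)
  L → ε: FIRST \ {ε} = { } — this is the only nullable alternative, skip

P, X have no nullable alternative, so no FIRST/FOLLOW check is needed there.

No FIRST/FOLLOW conflicts found.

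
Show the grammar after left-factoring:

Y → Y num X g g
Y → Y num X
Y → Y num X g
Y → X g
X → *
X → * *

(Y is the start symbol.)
Left-factoring transforms A → αβ₁ | αβ₂ into A → αA' and A' → β₁ | β₂
(α is the longest common prefix among the alternatives). Repeat until
no nonterminal has two alternatives with a common prefix.

Round 1: Y has alternatives sharing prefix 'Y num X'. Introduce Y': Y → Y num X Y'
  Add: Y' → g g
  Add: Y' → ε
  Add: Y' → g

Round 2: Y' has alternatives sharing prefix 'g'. Introduce Y'': Y' → g Y''
  Add: Y'' → g
  Add: Y'' → ε

Round 3: X has alternatives sharing prefix '*'. Introduce X': X → * X'
  Add: X' → ε
  Add: X' → *

No remaining common prefixes — done.

Resulting grammar:
Y → Y num X Y'
Y' → g Y''
Y'' → g
Y'' → ε
Y' → ε
Y → X g
X → * X'
X' → ε
X' → *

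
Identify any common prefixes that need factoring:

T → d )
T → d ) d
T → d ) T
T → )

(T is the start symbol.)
Left-factoring is needed when two productions for the same non-terminal
share a common prefix on the right-hand side.

Productions for T:
  T → d )
  T → d ) d
  T → d ) T
  T → )

Found common prefix 'd )' in productions for T

Answer: Yes, T has productions with common prefix 'd )'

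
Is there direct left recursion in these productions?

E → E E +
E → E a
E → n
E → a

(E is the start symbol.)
Direct left recursion occurs when N → N α for some non-terminal N (the right-hand side begins with the left-hand side itself).

E → E E +: LEFT RECURSIVE (starts with E)
E → E a: LEFT RECURSIVE (starts with E)
E → n: starts with n
E → a: starts with a

The grammar has direct left recursion on: E.

Answer: Yes, E is left-recursive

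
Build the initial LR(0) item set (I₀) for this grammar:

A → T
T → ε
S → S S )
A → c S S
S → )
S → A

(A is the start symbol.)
{ [A → . T], [A → . c S S], [A' → . A], [T → .] }

First, augment the grammar with A' → A
I₀ = CLOSURE({ [A' → . A] }):
  [A' → . A] has the dot before A: add [A → . T], [A → . c S S]
  [A → . T] has the dot before T: add [T → .]
No further items can be added.

I₀ = { [A → . T], [A → . c S S], [A' → . A], [T → .] }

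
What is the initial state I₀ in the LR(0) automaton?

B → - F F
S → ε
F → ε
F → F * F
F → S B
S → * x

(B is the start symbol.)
First, augment the grammar with B' → B
I₀ = CLOSURE({ [B' → . B] }):
  [B' → . B] has the dot before B: add [B → . - F F]
No further items can be added.

I₀ = { [B → . - F F], [B' → . B] }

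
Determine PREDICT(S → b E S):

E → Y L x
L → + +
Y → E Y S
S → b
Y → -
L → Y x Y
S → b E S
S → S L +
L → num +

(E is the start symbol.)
{ 'b' }

PREDICT(S → b E S) = (FIRST(RHS) \ {ε}) ∪ (FOLLOW(S) if ε ∈ FIRST(RHS), i.e. RHS ⇒* ε)
FIRST(b E S) = { 'b' }
ε ∉ FIRST(b E S), so FOLLOW(S) is not added.
PREDICT(S → b E S) = { 'b' }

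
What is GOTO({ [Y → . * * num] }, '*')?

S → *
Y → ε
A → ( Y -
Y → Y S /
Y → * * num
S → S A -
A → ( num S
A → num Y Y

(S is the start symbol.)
{ [Y → * . * num] }

GOTO(I, '*') = CLOSURE({ [A → αX.β] : [A → α.Xβ] ∈ I, X = '*' })

Items with dot before '*', with the dot advanced:
  [Y → . * * num] → [Y → * . * num]
Closure adds nothing (no advanced item has the dot before a non-terminal).

GOTO = { [Y → * . * num] }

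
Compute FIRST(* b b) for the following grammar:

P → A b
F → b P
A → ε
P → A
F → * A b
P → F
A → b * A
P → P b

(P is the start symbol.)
To compute FIRST(* b b), process the symbols left to right:
Symbol * is a terminal. Add '*' and stop.
FIRST(* b b) = { '*' }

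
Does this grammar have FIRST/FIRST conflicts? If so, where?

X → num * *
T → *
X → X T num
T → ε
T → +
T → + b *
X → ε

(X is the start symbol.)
Yes. X → num '*' '*' / X → X T num on { 'num' }; T → '+' / T → '+' b '*' on { '+' }

FIRST sets of the non-terminals at (or reachable through a nullable prefix from) the front of some alternative:
  FIRST(X) = { '*', '+', 'num', ε }
  FIRST(T) = { '*', '+', ε }

Productions for X:
  X → num * *: FIRST = { 'num' }
  X → X T num: FIRST = { '*', '+', 'num' }
  X → ε: FIRST = { ε }
Productions for T:
  T → *: FIRST = { '*' }
  T → ε: FIRST = { ε }
  T → +: FIRST = { '+' }
  T → + b *: FIRST = { '+' }

Conflict for X: X → num * * and X → X T num
  Overlap: { 'num' }
Conflict for T: T → + and T → + b *
  Overlap: { '+' }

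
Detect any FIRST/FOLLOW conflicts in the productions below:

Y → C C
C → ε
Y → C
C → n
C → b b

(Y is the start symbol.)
A FIRST/FOLLOW conflict occurs when a non-terminal N has a nullable alternative N → β (β ⇒* ε) and another alternative N → α with FIRST(α) ∩ FOLLOW(N) ≠ ∅: on such a lookahead the parser cannot decide between expanding α and letting N vanish via β.

Nullable non-terminals: C, Y.
FIRST sets used below: FIRST(C) = { 'b', 'n', ε }

C: nullable alternative(s) C → ε; FOLLOW(C) = { $, 'b', 'n' }
  C → ε: FIRST \ {ε} = { } — this is the only nullable alternative, skip
  C → n: FIRST \ {ε} = { 'n' } — overlaps FOLLOW(C) on { 'n' }: CONFLICT
  C → b b: FIRST \ {ε} = { 'b' } — overlaps FOLLOW(C) on { 'b' }: CONFLICT

Y: nullable alternative(s) Y → C C, Y → C; FOLLOW(Y) = { $ }
  Y → C C: FIRST \ {ε} = { 'b', 'n' } — disjoint from FOLLOW(Y)
  Y → C: FIRST \ {ε} = { 'b', 'n' } — disjoint from FOLLOW(Y)

So the grammar has 2 FIRST/FOLLOW conflicts (marked CONFLICT above).

Answer: Yes. C → n with FOLLOW(C) on { 'n' }; C → b b with FOLLOW(C) on { 'b' }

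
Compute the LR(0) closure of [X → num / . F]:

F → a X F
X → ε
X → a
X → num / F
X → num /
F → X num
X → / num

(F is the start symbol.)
{ [F → . X num], [F → . a X F], [X → . / num], [X → . a], [X → . num / F], [X → . num /], [X → .], [X → num / . F] }

Start with: [X → num / . F]
  [X → num / . F] has the dot before F: add [F → . a X F], [F → . X num]
  [F → . X num] has the dot before X: add [X → .], [X → . a], [X → . num / F], [X → . num /], [X → . / num]
No further items can be added.

CLOSURE = { [F → . X num], [F → . a X F], [X → . / num], [X → . a], [X → . num / F], [X → . num /], [X → .], [X → num / . F] }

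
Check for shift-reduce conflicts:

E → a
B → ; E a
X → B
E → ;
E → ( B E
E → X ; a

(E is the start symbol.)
A shift-reduce conflict occurs when an LR(0) state has both:
  - a complete (reduce) item [A → α .] (dot at the end), and
  - a shift item [B → β . c γ] (dot before a terminal).

Augment with E' → E and build the canonical LR(0) collection (I0 = CLOSURE({[E' → . E]}), then GOTO on every symbol after a dot until no new states appear). It has 14 states:
  I0: { [B → . ; E a], [E → . ( B E], [E → . ;], [E → . X ; a], [E → . a], [E' → . E], [X → . B] }  — shift
  I1: { [B → . ; E a], [E → ( . B E] }  — shift
  I2: { [B → . ; E a], [B → ; . E a], [E → . ( B E], [E → . ;], [E → . X ; a], [E → . a], [E → ; .], [X → . B] }  — shift, reduce
  I3: { [X → B .] }  — reduce
  I4: { [E' → E .] }  — accept
  I5: { [E → X . ; a] }  — shift
  I6: { [E → a .] }  — reduce
  I7: { [E → X ; . a] }  — shift
  I8: { [E → X ; a .] }  — reduce
  I9: { [B → ; E . a] }  — shift
  I10: { [B → ; E a .] }  — reduce
  I11: { [B → . ; E a], [B → ; . E a], [E → . ( B E], [E → . ;], [E → . X ; a], [E → . a], [X → . B] }  — shift
  I12: { [B → . ; E a], [E → ( B . E], [E → . ( B E], [E → . ;], [E → . X ; a], [E → . a], [X → . B] }  — shift
  I13: { [E → ( B E .] }  — reduce

I2 contains reduce item [E → ; .] and shift items [B → . ; E a], [E → . ( B E], [E → . ;], [E → . a] — shift-reduce conflict.

Answer: Yes — I2: [E → ; .] vs [B → . ; E a]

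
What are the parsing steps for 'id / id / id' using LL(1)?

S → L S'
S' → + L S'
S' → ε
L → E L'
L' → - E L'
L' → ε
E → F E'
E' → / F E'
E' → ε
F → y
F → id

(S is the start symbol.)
LL(1) parsing maintains a stack (initially the start symbol over $) and the input. At each step: if the stack top is a terminal, match it against the current input token; if it is a non-terminal N, replace it with the RHS of M[N, lookahead] (the unique production whose predict set contains the lookahead).

Stack is shown with the top on the left.

Stack           Input           Action
--------------------------------------
S $             id / id / id $  output S → L S'
L S' $          id / id / id $  output L → E L'
E L' S' $       id / id / id $  output E → F E'
F E' L' S' $    id / id / id $  output F → id
id E' L' S' $   id / id / id $  match 'id'
E' L' S' $      / id / id $     output E' → / F E'
/ F E' L' S' $  / id / id $     match '/'
F E' L' S' $    id / id $       output F → id
id E' L' S' $   id / id $       match 'id'
E' L' S' $      / id $          output E' → / F E'
/ F E' L' S' $  / id $          match '/'
F E' L' S' $    id $            output F → id
id E' L' S' $   id $            match 'id'
E' L' S' $      $               output E' → ε
L' S' $         $               output L' → ε
S' $            $               output S' → ε
$               $               accept

The string is accepted.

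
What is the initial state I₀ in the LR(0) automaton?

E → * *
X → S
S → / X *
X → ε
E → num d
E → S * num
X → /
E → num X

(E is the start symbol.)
First, augment the grammar with E' → E
I₀ = CLOSURE({ [E' → . E] }):
  [E' → . E] has the dot before E: add [E → . * *], [E → . num d], [E → . S * num], [E → . num X]
  [E → . S * num] has the dot before S: add [S → . / X *]
No further items can be added.

I₀ = { [E → . * *], [E → . S * num], [E → . num X], [E → . num d], [E' → . E], [S → . / X *] }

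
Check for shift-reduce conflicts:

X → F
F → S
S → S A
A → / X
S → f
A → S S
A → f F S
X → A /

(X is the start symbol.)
A shift-reduce conflict occurs when an LR(0) state has both:
  - a complete (reduce) item [A → α .] (dot at the end), and
  - a shift item [B → β . c γ] (dot before a terminal).

Augment with X' → X and build the canonical LR(0) collection (I0 = CLOSURE({[X' → . X]}), then GOTO on every symbol after a dot until no new states appear). It has 16 states:
  I0: { [A → . / X], [A → . S S], [A → . f F S], [F → . S], [S → . S A], [S → . f], [X → . A /], [X → . F], [X' → . X] }  — shift
  I1: { [A → . / X], [A → . S S], [A → . f F S], [A → / . X], [F → . S], [S → . S A], [S → . f], [X → . A /], [X → . F] }  — shift
  I2: { [X → A . /] }  — shift
  I3: { [X → F .] }  — reduce
  I4: { [A → . / X], [A → . S S], [A → . f F S], [A → S . S], [F → S .], [S → . S A], [S → . f], [S → S . A] }  — shift, reduce
  I5: { [X' → X .] }  — accept
  I6: { [A → f . F S], [F → . S], [S → . S A], [S → . f], [S → f .] }  — shift, reduce
  I7: { [A → f F . S], [S → . S A], [S → . f] }  — shift
  I8: { [A → . / X], [A → . S S], [A → . f F S], [F → S .], [S → . S A], [S → . f], [S → S . A] }  — shift, reduce
  I9: { [S → f .] }  — reduce
  I10: { [S → S A .] }  — reduce
  I11: { [A → . / X], [A → . S S], [A → . f F S], [A → S . S], [S → . S A], [S → . f], [S → S . A] }  — shift
  I12: { [A → . / X], [A → . S S], [A → . f F S], [A → S . S], [A → S S .], [S → . S A], [S → . f], [S → S . A] }  — shift, reduce
  I13: { [A → . / X], [A → . S S], [A → . f F S], [A → f F S .], [S → . S A], [S → . f], [S → S . A] }  — shift, reduce
  I14: { [X → A / .] }  — reduce
  I15: { [A → / X .] }  — reduce

I4 contains reduce item [F → S .] and shift items [A → . / X], [A → . f F S], [S → . f] — shift-reduce conflict.
I6 contains reduce item [S → f .] and shift item [S → . f] — shift-reduce conflict.
I8 contains reduce item [F → S .] and shift items [A → . / X], [A → . f F S], [S → . f] — shift-reduce conflict.
I12 contains reduce item [A → S S .] and shift items [A → . / X], [A → . f F S], [S → . f] — shift-reduce conflict.
I13 contains reduce item [A → f F S .] and shift items [A → . / X], [A → . f F S], [S → . f] — shift-reduce conflict.

Answer: Yes — I4: [F → S .] vs [A → . / X]; I6: [S → f .] vs [S → . f]; I8: [F → S .] vs [A → . / X]; I12: [A → S S .] vs [A → . / X]; I13: [A → f F S .] vs [A → . / X]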